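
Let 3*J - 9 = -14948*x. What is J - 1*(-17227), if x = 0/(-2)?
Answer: 17230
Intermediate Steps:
x = 0 (x = 0*(-1/2) = 0)
J = 3 (J = 3 + (-14948*0)/3 = 3 + (1/3)*0 = 3 + 0 = 3)
J - 1*(-17227) = 3 - 1*(-17227) = 3 + 17227 = 17230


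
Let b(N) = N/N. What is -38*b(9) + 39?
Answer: 1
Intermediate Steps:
b(N) = 1
-38*b(9) + 39 = -38*1 + 39 = -38 + 39 = 1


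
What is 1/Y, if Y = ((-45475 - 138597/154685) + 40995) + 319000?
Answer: 154685/48651387603 ≈ 3.1795e-6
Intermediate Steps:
Y = 48651387603/154685 (Y = ((-45475 - 138597*1/154685) + 40995) + 319000 = ((-45475 - 138597/154685) + 40995) + 319000 = (-7034438972/154685 + 40995) + 319000 = -693127397/154685 + 319000 = 48651387603/154685 ≈ 3.1452e+5)
1/Y = 1/(48651387603/154685) = 154685/48651387603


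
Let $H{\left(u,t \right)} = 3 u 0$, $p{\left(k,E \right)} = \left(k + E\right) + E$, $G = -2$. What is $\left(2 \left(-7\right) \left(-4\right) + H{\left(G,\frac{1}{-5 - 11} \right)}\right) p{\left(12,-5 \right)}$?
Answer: $112$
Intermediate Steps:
$p{\left(k,E \right)} = k + 2 E$ ($p{\left(k,E \right)} = \left(E + k\right) + E = k + 2 E$)
$H{\left(u,t \right)} = 0$
$\left(2 \left(-7\right) \left(-4\right) + H{\left(G,\frac{1}{-5 - 11} \right)}\right) p{\left(12,-5 \right)} = \left(2 \left(-7\right) \left(-4\right) + 0\right) \left(12 + 2 \left(-5\right)\right) = \left(\left(-14\right) \left(-4\right) + 0\right) \left(12 - 10\right) = \left(56 + 0\right) 2 = 56 \cdot 2 = 112$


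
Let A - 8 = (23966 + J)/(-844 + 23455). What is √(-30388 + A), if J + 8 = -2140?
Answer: I*√15531504085182/22611 ≈ 174.3*I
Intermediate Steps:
J = -2148 (J = -8 - 2140 = -2148)
A = 202706/22611 (A = 8 + (23966 - 2148)/(-844 + 23455) = 8 + 21818/22611 = 202706/22611 ≈ 8.9649)
√(-30388 + A) = √(-30388 + 202706/22611) = √(-686900362/22611) = I*√15531504085182/22611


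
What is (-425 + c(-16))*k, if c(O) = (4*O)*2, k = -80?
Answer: 44240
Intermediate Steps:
c(O) = 8*O
(-425 + c(-16))*k = (-425 + 8*(-16))*(-80) = (-425 - 128)*(-80) = -553*(-80) = 44240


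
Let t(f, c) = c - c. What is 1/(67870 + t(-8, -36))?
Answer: 1/67870 ≈ 1.4734e-5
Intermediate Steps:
t(f, c) = 0
1/(67870 + t(-8, -36)) = 1/(67870 + 0) = 1/67870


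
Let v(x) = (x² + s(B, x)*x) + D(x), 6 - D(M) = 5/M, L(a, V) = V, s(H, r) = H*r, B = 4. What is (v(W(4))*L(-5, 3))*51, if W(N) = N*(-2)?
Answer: 399789/8 ≈ 49974.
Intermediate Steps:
W(N) = -2*N
D(M) = 6 - 5/M
v(x) = 6 - 5/x + 5*x² (v(x) = (x² + (4*x)*x) + (6 - 5/x) = (x² + 4*x²) + (6 - 5/x) = 5*x² + (6 - 5/x) = 6 - 5/x + 5*x²)
(v(W(4))*L(-5, 3))*51 = ((6 - 5/((-2*4)) + 5*(-2*4)²)*3)*51 = ((6 - 5/(-8) + 5*(-8)²)*3)*51 = ((6 - 5*(-⅛) + 5*64)*3)*51 = ((6 + 5/8 + 320)*3)*51 = ((2613/8)*3)*51 = (7839/8)*51 = 399789/8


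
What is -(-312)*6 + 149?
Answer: 2021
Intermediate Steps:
-(-312)*6 + 149 = -104*(-18) + 149 = 1872 + 149 = 2021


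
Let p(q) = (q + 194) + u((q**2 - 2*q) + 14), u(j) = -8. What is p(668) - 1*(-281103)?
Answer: 281957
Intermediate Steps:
p(q) = 186 + q (p(q) = (q + 194) - 8 = (194 + q) - 8 = 186 + q)
p(668) - 1*(-281103) = (186 + 668) - 1*(-281103) = 854 + 281103 = 281957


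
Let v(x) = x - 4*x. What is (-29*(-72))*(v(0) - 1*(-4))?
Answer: 8352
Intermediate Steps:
v(x) = -3*x
(-29*(-72))*(v(0) - 1*(-4)) = (-29*(-72))*(-3*0 - 1*(-4)) = 2088*(0 + 4) = 2088*4 = 8352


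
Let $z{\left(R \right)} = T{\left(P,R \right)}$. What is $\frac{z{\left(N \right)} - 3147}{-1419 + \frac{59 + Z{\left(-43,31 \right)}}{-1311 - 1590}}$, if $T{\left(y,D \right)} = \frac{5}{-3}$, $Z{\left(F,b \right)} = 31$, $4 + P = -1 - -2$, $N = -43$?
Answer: $\frac{9134282}{4116609} \approx 2.2189$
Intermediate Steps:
$P = -3$ ($P = -4 - -1 = -4 + \left(-1 + 2\right) = -4 + 1 = -3$)
$T{\left(y,D \right)} = - \frac{5}{3}$ ($T{\left(y,D \right)} = 5 \left(- \frac{1}{3}\right) = - \frac{5}{3}$)
$z{\left(R \right)} = - \frac{5}{3}$
$\frac{z{\left(N \right)} - 3147}{-1419 + \frac{59 + Z{\left(-43,31 \right)}}{-1311 - 1590}} = \frac{- \frac{5}{3} - 3147}{-1419 + \frac{59 + 31}{-1311 - 1590}} = - \frac{9446}{3 \left(-1419 + \frac{90}{-2901}\right)} = - \frac{9446}{3 \left(-1419 + 90 \left(- \frac{1}{2901}\right)\right)} = - \frac{9446}{3 \left(-1419 - \frac{30}{967}\right)} = - \frac{9446}{3 \left(- \frac{1372203}{967}\right)} = \left(- \frac{9446}{3}\right) \left(- \frac{967}{1372203}\right) = \frac{9134282}{4116609}$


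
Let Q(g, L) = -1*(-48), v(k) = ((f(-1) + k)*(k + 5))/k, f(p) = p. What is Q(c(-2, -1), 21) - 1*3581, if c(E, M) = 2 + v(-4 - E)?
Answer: -3533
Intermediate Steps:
v(k) = (-1 + k)*(5 + k)/k (v(k) = ((-1 + k)*(k + 5))/k = ((-1 + k)*(5 + k))/k = (-1 + k)*(5 + k)/k)
c(E, M) = 2 - E - 5/(-4 - E) (c(E, M) = 2 + (4 + (-4 - E) - 5/(-4 - E)) = 2 + (-E - 5/(-4 - E)) = 2 - E - 5/(-4 - E))
Q(g, L) = 48
Q(c(-2, -1), 21) - 1*3581 = 48 - 1*3581 = 48 - 3581 = -3533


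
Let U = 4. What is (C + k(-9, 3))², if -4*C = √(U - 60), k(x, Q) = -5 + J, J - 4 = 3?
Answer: (4 - I*√14)²/4 ≈ 0.5 - 7.4833*I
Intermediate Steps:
J = 7 (J = 4 + 3 = 7)
k(x, Q) = 2 (k(x, Q) = -5 + 7 = 2)
C = -I*√14/2 (C = -√(4 - 60)/4 = -I*√14/2 ≈ -1.8708*I)
(C + k(-9, 3))² = (-I*√14/2 + 2)² = (2 - I*√14/2)²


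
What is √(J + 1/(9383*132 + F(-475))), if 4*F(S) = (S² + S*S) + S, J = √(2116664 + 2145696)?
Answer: √(21619996 + 58428028380002*√1065590)/5404999 ≈ 45.437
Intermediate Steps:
J = 2*√1065590 (J = √4262360 = 2*√1065590 ≈ 2064.5)
F(S) = S²/2 + S/4 (F(S) = ((S² + S*S) + S)/4 = ((S² + S²) + S)/4 = (2*S² + S)/4 = (S + 2*S²)/4 = S²/2 + S/4)
√(J + 1/(9383*132 + F(-475))) = √(2*√1065590 + 1/(9383*132 + (¼)*(-475)*(1 + 2*(-475)))) = √(2*√1065590 + 1/(1238556 + (¼)*(-475)*(1 - 950))) = √(2*√1065590 + 1/(1238556 + (¼)*(-475)*(-949))) = √(2*√1065590 + 1/(1238556 + 450775/4)) = √(2*√1065590 + 1/(5404999/4)) = √(2*√1065590 + 4/5404999) = √(4/5404999 + 2*√1065590)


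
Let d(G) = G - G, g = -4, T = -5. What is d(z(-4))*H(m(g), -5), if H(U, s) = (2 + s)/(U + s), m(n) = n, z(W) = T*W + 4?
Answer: 0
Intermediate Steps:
z(W) = 4 - 5*W (z(W) = -5*W + 4 = 4 - 5*W)
d(G) = 0
H(U, s) = (2 + s)/(U + s)
d(z(-4))*H(m(g), -5) = 0*((2 - 5)/(-4 - 5)) = 0*(-3/(-9)) = 0*(-⅑*(-3)) = 0*(⅓) = 0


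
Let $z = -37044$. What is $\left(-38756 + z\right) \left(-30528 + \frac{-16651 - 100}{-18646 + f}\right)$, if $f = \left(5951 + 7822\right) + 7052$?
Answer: $\frac{5043524535400}{2179} \approx 2.3146 \cdot 10^{9}$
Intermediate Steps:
$f = 20825$ ($f = 13773 + 7052 = 20825$)
$\left(-38756 + z\right) \left(-30528 + \frac{-16651 - 100}{-18646 + f}\right) = \left(-38756 - 37044\right) \left(-30528 + \frac{-16651 - 100}{-18646 + 20825}\right) = - 75800 \left(-30528 - \frac{16751}{2179}\right) = \left(-75800\right) \left(- \frac{66537263}{2179}\right) = \frac{5043524535400}{2179}$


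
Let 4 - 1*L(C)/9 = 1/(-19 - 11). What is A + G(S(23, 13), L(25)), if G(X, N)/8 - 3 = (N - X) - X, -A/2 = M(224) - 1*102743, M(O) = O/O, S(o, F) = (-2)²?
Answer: 1028672/5 ≈ 2.0573e+5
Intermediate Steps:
S(o, F) = 4
M(O) = 1
A = 205484 (A = -2*(1 - 1*102743) = -2*(1 - 102743) = -2*(-102742) = 205484)
L(C) = 363/10 (L(C) = 36 - 9/(-19 - 11) = 36 - 9/(-30) = 36 - 9*(-1/30) = 36 + 3/10 = 363/10)
G(X, N) = 24 - 16*X + 8*N (G(X, N) = 24 + 8*((N - X) - X) = 24 + 8*(N - 2*X) = 24 + (-16*X + 8*N) = 24 - 16*X + 8*N)
A + G(S(23, 13), L(25)) = 205484 + (24 - 16*4 + 8*(363/10)) = 205484 + (24 - 64 + 1452/5) = 205484 + 1252/5 = 1028672/5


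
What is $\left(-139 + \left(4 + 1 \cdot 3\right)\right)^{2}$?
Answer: $17424$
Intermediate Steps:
$\left(-139 + \left(4 + 1 \cdot 3\right)\right)^{2} = \left(-139 + \left(4 + 3\right)\right)^{2} = \left(-139 + 7\right)^{2} = \left(-132\right)^{2} = 17424$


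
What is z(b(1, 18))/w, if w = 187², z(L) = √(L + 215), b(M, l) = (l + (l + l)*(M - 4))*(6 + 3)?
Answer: I*√595/34969 ≈ 0.00069755*I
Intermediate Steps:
b(M, l) = 9*l + 18*l*(-4 + M) (b(M, l) = (l + (2*l)*(-4 + M))*9 = (l + 2*l*(-4 + M))*9 = 9*l + 18*l*(-4 + M))
z(L) = √(215 + L)
w = 34969
z(b(1, 18))/w = √(215 + 9*18*(-7 + 2*1))/34969 = √(215 + 9*18*(-7 + 2))*(1/34969) = √(215 + 9*18*(-5))*(1/34969) = √(215 - 810)*(1/34969) = √(-595)*(1/34969) = (I*√595)*(1/34969) = I*√595/34969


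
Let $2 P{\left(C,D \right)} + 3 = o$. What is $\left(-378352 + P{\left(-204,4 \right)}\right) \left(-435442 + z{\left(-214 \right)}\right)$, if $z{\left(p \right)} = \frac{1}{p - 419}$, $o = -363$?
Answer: $\frac{104337414097045}{633} \approx 1.6483 \cdot 10^{11}$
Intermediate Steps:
$P{\left(C,D \right)} = -183$ ($P{\left(C,D \right)} = - \frac{3}{2} + \frac{1}{2} \left(-363\right) = - \frac{3}{2} - \frac{363}{2} = -183$)
$z{\left(p \right)} = \frac{1}{-419 + p}$
$\left(-378352 + P{\left(-204,4 \right)}\right) \left(-435442 + z{\left(-214 \right)}\right) = \left(-378352 - 183\right) \left(-435442 + \frac{1}{-419 - 214}\right) = - 378535 \left(-435442 + \frac{1}{-633}\right) = - 378535 \left(-435442 - \frac{1}{633}\right) = \left(-378535\right) \left(- \frac{275634787}{633}\right) = \frac{104337414097045}{633}$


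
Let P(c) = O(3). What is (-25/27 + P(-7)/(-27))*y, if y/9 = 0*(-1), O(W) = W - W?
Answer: 0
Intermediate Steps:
O(W) = 0
y = 0 (y = 9*(0*(-1)) = 9*0 = 0)
P(c) = 0
(-25/27 + P(-7)/(-27))*y = (-25/27 + 0/(-27))*0 = (-25*1/27 + 0*(-1/27))*0 = (-25/27 + 0)*0 = -25/27*0 = 0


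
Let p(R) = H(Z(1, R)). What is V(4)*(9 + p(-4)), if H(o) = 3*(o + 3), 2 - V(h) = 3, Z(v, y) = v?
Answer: -21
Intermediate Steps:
V(h) = -1 (V(h) = 2 - 1*3 = 2 - 3 = -1)
H(o) = 9 + 3*o (H(o) = 3*(3 + o) = 9 + 3*o)
p(R) = 12 (p(R) = 9 + 3*1 = 9 + 3 = 12)
V(4)*(9 + p(-4)) = -(9 + 12) = -1*21 = -21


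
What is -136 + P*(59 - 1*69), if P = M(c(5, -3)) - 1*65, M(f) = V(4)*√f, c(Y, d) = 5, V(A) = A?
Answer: 514 - 40*√5 ≈ 424.56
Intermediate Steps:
M(f) = 4*√f
P = -65 + 4*√5 (P = 4*√5 - 1*65 = 4*√5 - 65 = -65 + 4*√5 ≈ -56.056)
-136 + P*(59 - 1*69) = -136 + (-65 + 4*√5)*(59 - 1*69) = -136 + (-65 + 4*√5)*(59 - 69) = -136 + (-65 + 4*√5)*(-10) = -136 + (650 - 40*√5) = 514 - 40*√5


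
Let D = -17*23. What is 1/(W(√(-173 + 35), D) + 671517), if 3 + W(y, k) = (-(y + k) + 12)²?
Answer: I/(806*√138 + 833785*I) ≈ 1.1992e-6 + 1.3618e-8*I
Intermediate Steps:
D = -391
W(y, k) = -3 + (12 - k - y)² (W(y, k) = -3 + (-(y + k) + 12)² = -3 + (-(k + y) + 12)² = -3 + ((-k - y) + 12)² = -3 + (12 - k - y)²)
1/(W(√(-173 + 35), D) + 671517) = 1/((-3 + (-12 - 391 + √(-173 + 35))²) + 671517) = 1/((-3 + (-12 - 391 + √(-138))²) + 671517) = 1/((-3 + (-12 - 391 + I*√138)²) + 671517) = 1/((-3 + (-403 + I*√138)²) + 671517) = 1/(671514 + (-403 + I*√138)²)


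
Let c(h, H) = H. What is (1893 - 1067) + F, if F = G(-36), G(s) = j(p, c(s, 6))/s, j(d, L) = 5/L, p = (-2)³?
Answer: 178411/216 ≈ 825.98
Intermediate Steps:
p = -8
G(s) = 5/(6*s) (G(s) = (5/6)/s = (5*(⅙))/s = 5/(6*s))
F = -5/216 (F = (⅚)/(-36) = (⅚)*(-1/36) = -5/216 ≈ -0.023148)
(1893 - 1067) + F = (1893 - 1067) - 5/216 = 826 - 5/216 = 178411/216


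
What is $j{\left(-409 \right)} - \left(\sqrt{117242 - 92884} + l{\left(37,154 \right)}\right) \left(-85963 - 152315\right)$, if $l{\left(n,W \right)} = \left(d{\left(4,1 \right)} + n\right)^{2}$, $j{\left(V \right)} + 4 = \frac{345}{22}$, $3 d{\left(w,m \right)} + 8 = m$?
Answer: $\frac{18899576323}{66} + 238278 \sqrt{24358} \approx 3.2355 \cdot 10^{8}$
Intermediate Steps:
$d{\left(w,m \right)} = - \frac{8}{3} + \frac{m}{3}$
$j{\left(V \right)} = \frac{257}{22}$ ($j{\left(V \right)} = -4 + \frac{345}{22} = \frac{257}{22}$)
$l{\left(n,W \right)} = \left(- \frac{7}{3} + n\right)^{2}$ ($l{\left(n,W \right)} = \left(\left(- \frac{8}{3} + \frac{1}{3} \cdot 1\right) + n\right)^{2} = \left(\left(- \frac{8}{3} + \frac{1}{3}\right) + n\right)^{2} = \left(- \frac{7}{3} + n\right)^{2}$)
$j{\left(-409 \right)} - \left(\sqrt{117242 - 92884} + l{\left(37,154 \right)}\right) \left(-85963 - 152315\right) = \frac{257}{22} - \left(\sqrt{117242 - 92884} + \frac{\left(-7 + 3 \cdot 37\right)^{2}}{9}\right) \left(-85963 - 152315\right) = \frac{257}{22} - \left(\sqrt{24358} + \frac{\left(-7 + 111\right)^{2}}{9}\right) \left(-238278\right) = \frac{257}{22} - \left(\sqrt{24358} + \frac{104^{2}}{9}\right) \left(-238278\right) = \frac{257}{22} - \left(\sqrt{24358} + \frac{1}{9} \cdot 10816\right) \left(-238278\right) = \frac{257}{22} - \left(\sqrt{24358} + \frac{10816}{9}\right) \left(-238278\right) = \frac{257}{22} - \left(\frac{10816}{9} + \sqrt{24358}\right) \left(-238278\right) = \frac{257}{22} - \left(- \frac{859071616}{3} - 238278 \sqrt{24358}\right) = \frac{257}{22} + \left(\frac{859071616}{3} + 238278 \sqrt{24358}\right) = \frac{18899576323}{66} + 238278 \sqrt{24358}$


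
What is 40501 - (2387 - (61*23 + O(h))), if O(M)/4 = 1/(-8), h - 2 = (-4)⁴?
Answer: 79033/2 ≈ 39517.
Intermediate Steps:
h = 258 (h = 2 + (-4)⁴ = 2 + 256 = 258)
O(M) = -½ (O(M) = 4/(-8) = 4*(-⅛) = -½)
40501 - (2387 - (61*23 + O(h))) = 40501 - (2387 - (61*23 - ½)) = 40501 - (2387 - (1403 - ½)) = 40501 - (2387 - 1*2805/2) = 40501 - (2387 - 2805/2) = 40501 - 1*1969/2 = 40501 - 1969/2 = 79033/2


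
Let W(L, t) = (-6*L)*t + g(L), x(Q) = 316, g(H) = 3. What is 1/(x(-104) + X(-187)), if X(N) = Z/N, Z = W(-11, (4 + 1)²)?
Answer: 187/57439 ≈ 0.0032556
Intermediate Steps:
W(L, t) = 3 - 6*L*t (W(L, t) = (-6*L)*t + 3 = -6*L*t + 3 = 3 - 6*L*t)
Z = 1653 (Z = 3 - 6*(-11)*(4 + 1)² = 3 - 6*(-11)*5² = 3 - 6*(-11)*25 = 3 + 1650 = 1653)
X(N) = 1653/N
1/(x(-104) + X(-187)) = 1/(316 + 1653/(-187)) = 1/(316 + 1653*(-1/187)) = 1/(316 - 1653/187) = 1/(57439/187) = 187/57439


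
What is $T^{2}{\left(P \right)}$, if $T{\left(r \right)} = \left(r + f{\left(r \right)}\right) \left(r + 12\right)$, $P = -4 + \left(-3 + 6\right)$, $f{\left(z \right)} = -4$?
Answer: $3025$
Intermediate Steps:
$P = -1$ ($P = -4 + 3 = -1$)
$T{\left(r \right)} = \left(-4 + r\right) \left(12 + r\right)$ ($T{\left(r \right)} = \left(r - 4\right) \left(r + 12\right) = \left(-4 + r\right) \left(12 + r\right)$)
$T^{2}{\left(P \right)} = \left(-48 + \left(-1\right)^{2} + 8 \left(-1\right)\right)^{2} = \left(-48 + 1 - 8\right)^{2} = \left(-55\right)^{2} = 3025$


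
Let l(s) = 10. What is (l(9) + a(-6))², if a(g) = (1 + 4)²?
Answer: 1225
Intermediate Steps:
a(g) = 25 (a(g) = 5² = 25)
(l(9) + a(-6))² = (10 + 25)² = 35² = 1225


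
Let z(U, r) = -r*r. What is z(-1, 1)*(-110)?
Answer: 110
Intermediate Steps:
z(U, r) = -r**2
z(-1, 1)*(-110) = -1*1**2*(-110) = -1*1*(-110) = -1*(-110) = 110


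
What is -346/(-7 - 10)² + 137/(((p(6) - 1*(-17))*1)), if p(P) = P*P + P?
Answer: 19179/17051 ≈ 1.1248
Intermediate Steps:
p(P) = P + P² (p(P) = P² + P = P + P²)
-346/(-7 - 10)² + 137/(((p(6) - 1*(-17))*1)) = -346/(-7 - 10)² + 137/(((6*(1 + 6) - 1*(-17))*1)) = -346/((-17)²) + 137/(((6*7 + 17)*1)) = -346/289 + 137/(((42 + 17)*1)) = -346*1/289 + 137/((59*1)) = -346/289 + 137/59 = 19179/17051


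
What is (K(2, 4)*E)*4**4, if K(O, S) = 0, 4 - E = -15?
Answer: 0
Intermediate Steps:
E = 19 (E = 4 - 1*(-15) = 4 + 15 = 19)
(K(2, 4)*E)*4**4 = (0*19)*4**4 = 0*256 = 0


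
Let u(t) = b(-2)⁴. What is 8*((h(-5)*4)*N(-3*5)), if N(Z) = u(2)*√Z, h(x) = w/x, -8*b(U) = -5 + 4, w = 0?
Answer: 0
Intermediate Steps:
b(U) = ⅛ (b(U) = -(-5 + 4)/8 = -⅛*(-1) = ⅛)
h(x) = 0 (h(x) = 0/x = 0)
u(t) = 1/4096 (u(t) = (⅛)⁴ = 1/4096)
N(Z) = √Z/4096
8*((h(-5)*4)*N(-3*5)) = 8*((0*4)*(√(-3*5)/4096)) = 8*(0*(√(-15)/4096)) = 8*(0*((I*√15)/4096)) = 8*(0*(I*√15/4096)) = 8*0 = 0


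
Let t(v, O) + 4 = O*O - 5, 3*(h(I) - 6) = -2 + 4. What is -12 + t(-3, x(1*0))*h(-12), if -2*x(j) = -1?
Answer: -211/3 ≈ -70.333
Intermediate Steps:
h(I) = 20/3 (h(I) = 6 + (-2 + 4)/3 = 6 + (⅓)*2 = 6 + ⅔ = 20/3)
x(j) = ½ (x(j) = -½*(-1) = ½)
t(v, O) = -9 + O² (t(v, O) = -4 + (O*O - 5) = -4 + (O² - 5) = -4 + (-5 + O²) = -9 + O²)
-12 + t(-3, x(1*0))*h(-12) = -12 + (-9 + (½)²)*(20/3) = -12 + (-9 + ¼)*(20/3) = -12 - 35/4*20/3 = -12 - 175/3 = -211/3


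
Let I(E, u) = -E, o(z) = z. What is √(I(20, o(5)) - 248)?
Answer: 2*I*√67 ≈ 16.371*I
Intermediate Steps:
√(I(20, o(5)) - 248) = √(-1*20 - 248) = √(-20 - 248) = √(-268) = 2*I*√67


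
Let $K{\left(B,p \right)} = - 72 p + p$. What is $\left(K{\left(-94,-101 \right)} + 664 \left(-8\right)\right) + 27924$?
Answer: $29783$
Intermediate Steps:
$K{\left(B,p \right)} = - 71 p$
$\left(K{\left(-94,-101 \right)} + 664 \left(-8\right)\right) + 27924 = \left(\left(-71\right) \left(-101\right) + 664 \left(-8\right)\right) + 27924 = \left(7171 - 5312\right) + 27924 = 1859 + 27924 = 29783$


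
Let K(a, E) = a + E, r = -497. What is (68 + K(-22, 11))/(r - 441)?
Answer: -57/938 ≈ -0.060768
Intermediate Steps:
K(a, E) = E + a
(68 + K(-22, 11))/(r - 441) = (68 + (11 - 22))/(-497 - 441) = (68 - 11)/(-938) = 57*(-1/938) = -57/938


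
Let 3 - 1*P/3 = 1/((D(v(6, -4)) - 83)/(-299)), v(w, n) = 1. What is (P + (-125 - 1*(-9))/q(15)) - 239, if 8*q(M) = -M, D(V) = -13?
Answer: -85189/480 ≈ -177.48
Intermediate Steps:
P = -11/32 (P = 9 - 3*(-299/(-13 - 83)) = 9 - 3/((-96*(-1/299))) = 9 - 3/96/299 = 9 - 3*299/96 = 9 - 299/32 = -11/32 ≈ -0.34375)
q(M) = -M/8 (q(M) = (-M)/8 = -M/8)
(P + (-125 - 1*(-9))/q(15)) - 239 = (-11/32 + (-125 - 1*(-9))/((-1/8*15))) - 239 = (-11/32 + (-125 + 9)/(-15/8)) - 239 = (-11/32 - 116*(-8/15)) - 239 = (-11/32 + 928/15) - 239 = 29531/480 - 239 = -85189/480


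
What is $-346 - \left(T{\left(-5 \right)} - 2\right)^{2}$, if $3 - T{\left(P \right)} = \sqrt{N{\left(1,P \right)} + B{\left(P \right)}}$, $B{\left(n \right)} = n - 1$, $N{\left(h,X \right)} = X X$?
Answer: $-366 + 2 \sqrt{19} \approx -357.28$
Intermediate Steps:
$N{\left(h,X \right)} = X^{2}$
$B{\left(n \right)} = -1 + n$
$T{\left(P \right)} = 3 - \sqrt{-1 + P + P^{2}}$ ($T{\left(P \right)} = 3 - \sqrt{P^{2} + \left(-1 + P\right)} = 3 - \sqrt{-1 + P + P^{2}}$)
$-346 - \left(T{\left(-5 \right)} - 2\right)^{2} = -346 - \left(\left(3 - \sqrt{-1 - 5 + \left(-5\right)^{2}}\right) - 2\right)^{2} = -346 - \left(\left(3 - \sqrt{-1 - 5 + 25}\right) - 2\right)^{2} = -346 - \left(\left(3 - \sqrt{19}\right) - 2\right)^{2} = -346 - \left(1 - \sqrt{19}\right)^{2}$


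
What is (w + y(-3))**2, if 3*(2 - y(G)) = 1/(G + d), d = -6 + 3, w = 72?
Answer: 1776889/324 ≈ 5484.2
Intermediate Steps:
d = -3
y(G) = 2 - 1/(3*(-3 + G)) (y(G) = 2 - 1/(3*(G - 3)) = 2 - 1/(3*(-3 + G)))
(w + y(-3))**2 = (72 + (-19 + 6*(-3))/(3*(-3 - 3)))**2 = (72 + (1/3)*(-19 - 18)/(-6))**2 = (72 + (1/3)*(-1/6)*(-37))**2 = (72 + 37/18)**2 = (1333/18)**2 = 1776889/324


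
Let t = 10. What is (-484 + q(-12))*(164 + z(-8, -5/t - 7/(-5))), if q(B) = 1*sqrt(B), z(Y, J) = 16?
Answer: -87120 + 360*I*sqrt(3) ≈ -87120.0 + 623.54*I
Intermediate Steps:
q(B) = sqrt(B)
(-484 + q(-12))*(164 + z(-8, -5/t - 7/(-5))) = (-484 + sqrt(-12))*(164 + 16) = (-484 + 2*I*sqrt(3))*180 = -87120 + 360*I*sqrt(3)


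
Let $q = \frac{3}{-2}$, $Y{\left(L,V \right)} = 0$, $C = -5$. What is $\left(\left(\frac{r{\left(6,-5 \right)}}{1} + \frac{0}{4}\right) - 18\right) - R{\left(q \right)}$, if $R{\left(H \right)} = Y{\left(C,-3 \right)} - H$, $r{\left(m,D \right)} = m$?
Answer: $- \frac{27}{2} \approx -13.5$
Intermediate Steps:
$q = - \frac{3}{2}$ ($q = 3 \left(- \frac{1}{2}\right) = - \frac{3}{2} \approx -1.5$)
$R{\left(H \right)} = - H$ ($R{\left(H \right)} = 0 - H = - H$)
$\left(\left(\frac{r{\left(6,-5 \right)}}{1} + \frac{0}{4}\right) - 18\right) - R{\left(q \right)} = \left(\left(\frac{6}{1} + \frac{0}{4}\right) - 18\right) - \left(-1\right) \left(- \frac{3}{2}\right) = \left(\left(6 \cdot 1 + 0 \cdot \frac{1}{4}\right) - 18\right) - \frac{3}{2} = \left(\left(6 + 0\right) - 18\right) - \frac{3}{2} = \left(6 - 18\right) - \frac{3}{2} = -12 - \frac{3}{2} = - \frac{27}{2}$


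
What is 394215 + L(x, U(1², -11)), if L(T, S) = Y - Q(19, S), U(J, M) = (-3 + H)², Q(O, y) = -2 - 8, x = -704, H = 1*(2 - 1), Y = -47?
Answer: 394178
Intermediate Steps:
H = 1 (H = 1*1 = 1)
Q(O, y) = -10
U(J, M) = 4 (U(J, M) = (-3 + 1)² = (-2)² = 4)
L(T, S) = -37 (L(T, S) = -47 - 1*(-10) = -47 + 10 = -37)
394215 + L(x, U(1², -11)) = 394215 - 37 = 394178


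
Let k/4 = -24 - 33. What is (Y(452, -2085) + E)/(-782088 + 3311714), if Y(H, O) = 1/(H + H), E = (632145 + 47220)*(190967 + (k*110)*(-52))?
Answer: 918226206736921/2286781904 ≈ 4.0154e+5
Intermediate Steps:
k = -228 (k = 4*(-24 - 33) = 4*(-57) = -228)
E = 1015736954355 (E = (632145 + 47220)*(190967 - 228*110*(-52)) = 679365*(190967 - 25080*(-52)) = 679365*(190967 + 1304160) = 679365*1495127 = 1015736954355)
Y(H, O) = 1/(2*H)
(Y(452, -2085) + E)/(-782088 + 3311714) = ((½)/452 + 1015736954355)/(-782088 + 3311714) = ((½)*(1/452) + 1015736954355)/2529626 = (1/904 + 1015736954355)*(1/2529626) = (918226206736921/904)*(1/2529626) = 918226206736921/2286781904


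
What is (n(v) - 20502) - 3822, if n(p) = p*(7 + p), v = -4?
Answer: -24336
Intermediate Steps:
(n(v) - 20502) - 3822 = (-4*(7 - 4) - 20502) - 3822 = (-4*3 - 20502) - 3822 = (-12 - 20502) - 3822 = -20514 - 3822 = -24336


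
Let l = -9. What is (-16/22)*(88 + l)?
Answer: -632/11 ≈ -57.455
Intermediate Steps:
(-16/22)*(88 + l) = (-16/22)*(88 - 9) = -16*1/22*79 = -8/11*79 = -632/11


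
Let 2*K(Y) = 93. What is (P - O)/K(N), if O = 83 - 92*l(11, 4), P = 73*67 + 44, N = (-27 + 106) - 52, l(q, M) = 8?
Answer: 11176/93 ≈ 120.17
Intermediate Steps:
N = 27 (N = 79 - 52 = 27)
K(Y) = 93/2 (K(Y) = (1/2)*93 = 93/2)
P = 4935 (P = 4891 + 44 = 4935)
O = -653 (O = 83 - 92*8 = 83 - 736 = -653)
(P - O)/K(N) = (4935 - 1*(-653))/(93/2) = (4935 + 653)*(2/93) = 5588*(2/93) = 11176/93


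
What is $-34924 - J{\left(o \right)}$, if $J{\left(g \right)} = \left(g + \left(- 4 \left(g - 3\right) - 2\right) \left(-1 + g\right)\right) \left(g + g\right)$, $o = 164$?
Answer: $34449028$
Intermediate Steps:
$J{\left(g \right)} = 2 g \left(g + \left(-1 + g\right) \left(10 - 4 g\right)\right)$ ($J{\left(g \right)} = \left(g + \left(- 4 \left(-3 + g\right) - 2\right) \left(-1 + g\right)\right) 2 g = \left(g + \left(\left(12 - 4 g\right) - 2\right) \left(-1 + g\right)\right) 2 g = \left(g + \left(10 - 4 g\right) \left(-1 + g\right)\right) 2 g = \left(g + \left(-1 + g\right) \left(10 - 4 g\right)\right) 2 g = 2 g \left(g + \left(-1 + g\right) \left(10 - 4 g\right)\right)$)
$-34924 - J{\left(o \right)} = -34924 - 2 \cdot 164 \left(-10 - 4 \cdot 164^{2} + 15 \cdot 164\right) = -34924 - 2 \cdot 164 \left(-10 - 107584 + 2460\right) = -34924 - 2 \cdot 164 \left(-105134\right) = -34924 - -34483952 = -34924 + 34483952 = 34449028$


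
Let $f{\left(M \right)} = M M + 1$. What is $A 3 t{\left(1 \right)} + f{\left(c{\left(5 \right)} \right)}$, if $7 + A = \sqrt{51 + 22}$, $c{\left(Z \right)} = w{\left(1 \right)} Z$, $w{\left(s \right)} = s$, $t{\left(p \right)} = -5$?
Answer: $131 - 15 \sqrt{73} \approx 2.8399$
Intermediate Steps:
$c{\left(Z \right)} = Z$ ($c{\left(Z \right)} = 1 Z = Z$)
$f{\left(M \right)} = 1 + M^{2}$ ($f{\left(M \right)} = M^{2} + 1 = 1 + M^{2}$)
$A = -7 + \sqrt{73}$ ($A = -7 + \sqrt{51 + 22} = -7 + \sqrt{73} \approx 1.544$)
$A 3 t{\left(1 \right)} + f{\left(c{\left(5 \right)} \right)} = \left(-7 + \sqrt{73}\right) 3 \left(-5\right) + \left(1 + 5^{2}\right) = \left(-7 + \sqrt{73}\right) \left(-15\right) + \left(1 + 25\right) = \left(105 - 15 \sqrt{73}\right) + 26 = 131 - 15 \sqrt{73}$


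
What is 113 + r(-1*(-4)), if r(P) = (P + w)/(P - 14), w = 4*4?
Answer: 111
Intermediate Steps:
w = 16
r(P) = (16 + P)/(-14 + P) (r(P) = (P + 16)/(P - 14) = (16 + P)/(-14 + P))
113 + r(-1*(-4)) = 113 + (16 - 1*(-4))/(-14 - 1*(-4)) = 113 + (16 + 4)/(-14 + 4) = 113 + 20/(-10) = 113 - 1/10*20 = 113 - 2 = 111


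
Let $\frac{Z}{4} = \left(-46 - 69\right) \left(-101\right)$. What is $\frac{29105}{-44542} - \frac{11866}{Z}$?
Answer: $- \frac{235094209}{258677665} \approx -0.90883$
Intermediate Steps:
$Z = 46460$ ($Z = 4 \left(-46 - 69\right) \left(-101\right) = 4 \left(\left(-115\right) \left(-101\right)\right) = 4 \cdot 11615 = 46460$)
$\frac{29105}{-44542} - \frac{11866}{Z} = \frac{29105}{-44542} - \frac{11866}{46460} = 29105 \left(- \frac{1}{44542}\right) - \frac{5933}{23230} = - \frac{29105}{44542} - \frac{5933}{23230} = - \frac{235094209}{258677665}$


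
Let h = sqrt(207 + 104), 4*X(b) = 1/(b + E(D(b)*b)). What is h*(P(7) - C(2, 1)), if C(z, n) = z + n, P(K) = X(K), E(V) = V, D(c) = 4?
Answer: -419*sqrt(311)/140 ≈ -52.780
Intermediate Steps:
X(b) = 1/(20*b) (X(b) = 1/(4*(b + 4*b)) = 1/(4*((5*b))) = (1/(5*b))/4 = 1/(20*b))
P(K) = 1/(20*K)
h = sqrt(311) ≈ 17.635
C(z, n) = n + z
h*(P(7) - C(2, 1)) = sqrt(311)*((1/20)/7 - (1 + 2)) = sqrt(311)*((1/20)*(1/7) - 1*3) = sqrt(311)*(1/140 - 3) = sqrt(311)*(-419/140) = -419*sqrt(311)/140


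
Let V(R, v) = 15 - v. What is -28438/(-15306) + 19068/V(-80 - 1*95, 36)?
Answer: -6934705/7653 ≈ -906.14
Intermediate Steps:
-28438/(-15306) + 19068/V(-80 - 1*95, 36) = -28438/(-15306) + 19068/(15 - 1*36) = -28438*(-1/15306) + 19068/(15 - 36) = 14219/7653 + 19068/(-21) = 14219/7653 + 19068*(-1/21) = 14219/7653 - 908 = -6934705/7653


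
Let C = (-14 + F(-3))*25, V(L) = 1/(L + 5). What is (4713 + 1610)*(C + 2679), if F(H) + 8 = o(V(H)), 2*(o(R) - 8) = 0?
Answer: 14726267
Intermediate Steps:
V(L) = 1/(5 + L)
o(R) = 8 (o(R) = 8 + (½)*0 = 8 + 0 = 8)
F(H) = 0 (F(H) = -8 + 8 = 0)
C = -350 (C = (-14 + 0)*25 = -14*25 = -350)
(4713 + 1610)*(C + 2679) = (4713 + 1610)*(-350 + 2679) = 6323*2329 = 14726267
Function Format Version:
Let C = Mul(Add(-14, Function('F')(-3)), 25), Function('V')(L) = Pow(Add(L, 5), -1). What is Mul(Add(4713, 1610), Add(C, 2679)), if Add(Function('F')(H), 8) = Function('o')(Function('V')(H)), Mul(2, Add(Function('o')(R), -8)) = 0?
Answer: 14726267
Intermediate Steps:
Function('V')(L) = Pow(Add(5, L), -1)
Function('o')(R) = 8 (Function('o')(R) = Add(8, Mul(Rational(1, 2), 0)) = Add(8, 0) = 8)
Function('F')(H) = 0 (Function('F')(H) = Add(-8, 8) = 0)
C = -350 (C = Mul(Add(-14, 0), 25) = Mul(-14, 25) = -350)
Mul(Add(4713, 1610), Add(C, 2679)) = Mul(Add(4713, 1610), Add(-350, 2679)) = Mul(6323, 2329) = 14726267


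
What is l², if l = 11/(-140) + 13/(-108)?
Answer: 35344/893025 ≈ 0.039578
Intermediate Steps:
l = -188/945 (l = 11*(-1/140) + 13*(-1/108) = -11/140 - 13/108 = -188/945 ≈ -0.19894)
l² = (-188/945)² = 35344/893025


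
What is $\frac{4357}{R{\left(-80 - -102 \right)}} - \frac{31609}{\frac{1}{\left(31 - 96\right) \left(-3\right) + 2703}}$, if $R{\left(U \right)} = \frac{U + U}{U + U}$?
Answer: $-91598525$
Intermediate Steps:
$R{\left(U \right)} = 1$ ($R{\left(U \right)} = \frac{2 U}{2 U} = 2 U \frac{1}{2 U} = 1$)
$\frac{4357}{R{\left(-80 - -102 \right)}} - \frac{31609}{\frac{1}{\left(31 - 96\right) \left(-3\right) + 2703}} = \frac{4357}{1} - \frac{31609}{\frac{1}{\left(31 - 96\right) \left(-3\right) + 2703}} = 4357 \cdot 1 - \frac{31609}{\frac{1}{\left(-65\right) \left(-3\right) + 2703}} = 4357 - \frac{31609}{\frac{1}{195 + 2703}} = 4357 - \frac{31609}{\frac{1}{2898}} = 4357 - 31609 \frac{1}{\frac{1}{2898}} = 4357 - 91602882 = -91598525$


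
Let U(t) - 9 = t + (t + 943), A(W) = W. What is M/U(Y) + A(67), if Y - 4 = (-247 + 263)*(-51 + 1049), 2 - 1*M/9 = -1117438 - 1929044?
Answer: 7405597/8224 ≈ 900.49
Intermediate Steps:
M = 27418356 (M = 18 - 9*(-1117438 - 1929044) = 18 - 9*(-3046482) = 18 + 27418338 = 27418356)
Y = 15972 (Y = 4 + (-247 + 263)*(-51 + 1049) = 4 + 16*998 = 4 + 15968 = 15972)
U(t) = 952 + 2*t (U(t) = 9 + (t + (t + 943)) = 9 + (t + (943 + t)) = 9 + (943 + 2*t) = 952 + 2*t)
M/U(Y) + A(67) = 27418356/(952 + 2*15972) + 67 = 27418356/(952 + 31944) + 67 = 27418356/32896 + 67 = 27418356*(1/32896) + 67 = 6854589/8224 + 67 = 7405597/8224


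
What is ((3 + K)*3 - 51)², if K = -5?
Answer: 3249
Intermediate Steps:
((3 + K)*3 - 51)² = ((3 - 5)*3 - 51)² = (-2*3 - 51)² = (-6 - 51)² = (-57)² = 3249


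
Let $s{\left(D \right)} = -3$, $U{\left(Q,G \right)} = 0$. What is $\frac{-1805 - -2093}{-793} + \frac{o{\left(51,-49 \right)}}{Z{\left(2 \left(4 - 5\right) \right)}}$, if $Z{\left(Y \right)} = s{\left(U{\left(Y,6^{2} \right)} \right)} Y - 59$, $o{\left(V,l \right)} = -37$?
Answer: $\frac{14077}{42029} \approx 0.33494$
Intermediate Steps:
$Z{\left(Y \right)} = -59 - 3 Y$ ($Z{\left(Y \right)} = - 3 Y - 59 = -59 - 3 Y$)
$\frac{-1805 - -2093}{-793} + \frac{o{\left(51,-49 \right)}}{Z{\left(2 \left(4 - 5\right) \right)}} = \frac{-1805 - -2093}{-793} - \frac{37}{-59 - 3 \cdot 2 \left(4 - 5\right)} = \left(-1805 + 2093\right) \left(- \frac{1}{793}\right) - \frac{37}{-59 - 3 \cdot 2 \left(-1\right)} = 288 \left(- \frac{1}{793}\right) - \frac{37}{-59 - -6} = - \frac{288}{793} - \frac{37}{-59 + 6} = - \frac{288}{793} - \frac{37}{-53} = - \frac{288}{793} - - \frac{37}{53} = - \frac{288}{793} + \frac{37}{53} = \frac{14077}{42029}$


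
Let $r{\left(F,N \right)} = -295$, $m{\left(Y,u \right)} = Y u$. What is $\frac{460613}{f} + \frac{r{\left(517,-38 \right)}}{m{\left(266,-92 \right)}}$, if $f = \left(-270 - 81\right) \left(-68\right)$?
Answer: $\frac{2819790599}{146024424} \approx 19.31$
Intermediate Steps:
$f = 23868$ ($f = \left(-351\right) \left(-68\right) = 23868$)
$\frac{460613}{f} + \frac{r{\left(517,-38 \right)}}{m{\left(266,-92 \right)}} = \frac{460613}{23868} - \frac{295}{266 \left(-92\right)} = 460613 \cdot \frac{1}{23868} - \frac{295}{-24472} = \frac{460613}{23868} - - \frac{295}{24472} = \frac{460613}{23868} + \frac{295}{24472} = \frac{2819790599}{146024424}$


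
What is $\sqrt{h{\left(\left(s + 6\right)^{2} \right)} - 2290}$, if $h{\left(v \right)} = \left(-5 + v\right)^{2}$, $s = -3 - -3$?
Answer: $i \sqrt{1329} \approx 36.455 i$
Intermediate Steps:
$s = 0$ ($s = -3 + 3 = 0$)
$\sqrt{h{\left(\left(s + 6\right)^{2} \right)} - 2290} = \sqrt{\left(-5 + \left(0 + 6\right)^{2}\right)^{2} - 2290} = \sqrt{\left(-5 + 6^{2}\right)^{2} - 2290} = \sqrt{\left(-5 + 36\right)^{2} - 2290} = \sqrt{31^{2} - 2290} = \sqrt{961 - 2290} = \sqrt{-1329} = i \sqrt{1329}$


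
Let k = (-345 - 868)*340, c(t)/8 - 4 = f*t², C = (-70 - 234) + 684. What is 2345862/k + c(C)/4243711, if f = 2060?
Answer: 485742837931779/875095645310 ≈ 555.07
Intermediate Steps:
C = 380 (C = -304 + 684 = 380)
c(t) = 32 + 16480*t² (c(t) = 32 + 8*(2060*t²) = 32 + 16480*t²)
k = -412420 (k = -1213*340 = -412420)
2345862/k + c(C)/4243711 = 2345862/(-412420) + (32 + 16480*380²)/4243711 = 2345862*(-1/412420) + (32 + 16480*144400)*(1/4243711) = -1172931/206210 + (32 + 2379712000)*(1/4243711) = -1172931/206210 + 2379712032*(1/4243711) = -1172931/206210 + 2379712032/4243711 = 485742837931779/875095645310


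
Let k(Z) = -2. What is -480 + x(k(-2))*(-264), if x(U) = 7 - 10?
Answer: 312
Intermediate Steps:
x(U) = -3
-480 + x(k(-2))*(-264) = -480 - 3*(-264) = -480 + 792 = 312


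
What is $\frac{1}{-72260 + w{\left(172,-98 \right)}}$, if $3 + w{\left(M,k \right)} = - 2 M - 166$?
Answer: $- \frac{1}{72773} \approx -1.3741 \cdot 10^{-5}$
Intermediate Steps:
$w{\left(M,k \right)} = -169 - 2 M$ ($w{\left(M,k \right)} = -3 - \left(166 + 2 M\right) = -169 - 2 M$)
$\frac{1}{-72260 + w{\left(172,-98 \right)}} = \frac{1}{-72260 - 513} = \frac{1}{-72773} = - \frac{1}{72773}$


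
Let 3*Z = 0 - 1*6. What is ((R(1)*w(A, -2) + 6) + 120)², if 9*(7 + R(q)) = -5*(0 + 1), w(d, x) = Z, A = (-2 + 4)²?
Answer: 1612900/81 ≈ 19912.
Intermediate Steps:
Z = -2 (Z = (0 - 1*6)/3 = (0 - 6)/3 = (⅓)*(-6) = -2)
A = 4 (A = 2² = 4)
w(d, x) = -2
R(q) = -68/9 (R(q) = -7 + (-5*(0 + 1))/9 = -7 + (-5)/9 = -7 + (-5*1)/9 = -7 + (⅑)*(-5) = -7 - 5/9 = -68/9)
((R(1)*w(A, -2) + 6) + 120)² = ((-68/9*(-2) + 6) + 120)² = ((136/9 + 6) + 120)² = (190/9 + 120)² = (1270/9)² = 1612900/81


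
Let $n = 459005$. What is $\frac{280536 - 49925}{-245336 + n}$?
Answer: $\frac{230611}{213669} \approx 1.0793$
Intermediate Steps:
$\frac{280536 - 49925}{-245336 + n} = \frac{280536 - 49925}{-245336 + 459005} = \frac{230611}{213669}$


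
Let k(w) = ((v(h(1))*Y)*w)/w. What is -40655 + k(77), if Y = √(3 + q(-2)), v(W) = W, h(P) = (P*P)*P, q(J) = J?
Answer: -40654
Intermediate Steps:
h(P) = P³ (h(P) = P²*P = P³)
Y = 1 (Y = √(3 - 2) = √1 = 1)
k(w) = 1 (k(w) = ((1³*1)*w)/w = ((1*1)*w)/w = (1*w)/w = w/w = 1)
-40655 + k(77) = -40655 + 1 = -40654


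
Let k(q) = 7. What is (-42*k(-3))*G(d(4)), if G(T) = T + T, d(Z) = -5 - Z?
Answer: 5292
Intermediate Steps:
G(T) = 2*T
(-42*k(-3))*G(d(4)) = (-42*7)*(2*(-5 - 1*4)) = -588*(-5 - 4) = -588*(-9) = -294*(-18) = 5292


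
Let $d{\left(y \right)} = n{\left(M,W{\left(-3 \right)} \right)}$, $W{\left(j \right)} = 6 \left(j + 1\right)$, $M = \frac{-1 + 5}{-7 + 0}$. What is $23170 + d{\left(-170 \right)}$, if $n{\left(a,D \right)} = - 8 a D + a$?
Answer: $\frac{161802}{7} \approx 23115.0$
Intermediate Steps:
$M = - \frac{4}{7}$ ($M = \frac{4}{-7} = 4 \left(- \frac{1}{7}\right) = - \frac{4}{7} \approx -0.57143$)
$W{\left(j \right)} = 6 + 6 j$ ($W{\left(j \right)} = 6 \left(1 + j\right) = 6 + 6 j$)
$n{\left(a,D \right)} = a - 8 D a$ ($n{\left(a,D \right)} = - 8 D a + a = a - 8 D a$)
$d{\left(y \right)} = - \frac{388}{7}$ ($d{\left(y \right)} = - \frac{4 \left(1 - 8 \left(6 + 6 \left(-3\right)\right)\right)}{7} = - \frac{4 \left(1 - 8 \left(6 - 18\right)\right)}{7} = - \frac{4 \left(1 - -96\right)}{7} = - \frac{4 \left(1 + 96\right)}{7} = \left(- \frac{4}{7}\right) 97 = - \frac{388}{7}$)
$23170 + d{\left(-170 \right)} = 23170 - \frac{388}{7} = \frac{161802}{7}$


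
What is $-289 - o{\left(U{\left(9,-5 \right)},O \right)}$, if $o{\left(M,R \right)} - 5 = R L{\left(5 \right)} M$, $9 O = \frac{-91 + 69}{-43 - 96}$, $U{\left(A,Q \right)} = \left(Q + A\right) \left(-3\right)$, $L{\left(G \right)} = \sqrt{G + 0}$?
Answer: $-294 + \frac{88 \sqrt{5}}{417} \approx -293.53$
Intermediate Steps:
$L{\left(G \right)} = \sqrt{G}$
$U{\left(A,Q \right)} = - 3 A - 3 Q$ ($U{\left(A,Q \right)} = \left(A + Q\right) \left(-3\right) = - 3 A - 3 Q$)
$O = \frac{22}{1251}$ ($O = \frac{\left(-91 + 69\right) \frac{1}{-43 - 96}}{9} = \frac{\left(-22\right) \frac{1}{-139}}{9} = \frac{\left(-22\right) \left(- \frac{1}{139}\right)}{9} = \frac{1}{9} \cdot \frac{22}{139} = \frac{22}{1251} \approx 0.017586$)
$o{\left(M,R \right)} = 5 + M R \sqrt{5}$ ($o{\left(M,R \right)} = 5 + R \sqrt{5} M = 5 + M R \sqrt{5}$)
$-289 - o{\left(U{\left(9,-5 \right)},O \right)} = -289 - \left(5 + \left(\left(-3\right) 9 - -15\right) \frac{22}{1251} \sqrt{5}\right) = -289 - \left(5 + \left(-27 + 15\right) \frac{22}{1251} \sqrt{5}\right) = -289 - \left(5 - \frac{88 \sqrt{5}}{417}\right) = -294 + \frac{88 \sqrt{5}}{417}$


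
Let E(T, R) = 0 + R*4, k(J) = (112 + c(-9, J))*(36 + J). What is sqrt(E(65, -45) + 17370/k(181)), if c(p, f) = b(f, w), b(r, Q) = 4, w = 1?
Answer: 3*I*sqrt(3156002430)/12586 ≈ 13.391*I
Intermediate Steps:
c(p, f) = 4
k(J) = 4176 + 116*J (k(J) = (112 + 4)*(36 + J) = 116*(36 + J) = 4176 + 116*J)
E(T, R) = 4*R (E(T, R) = 0 + 4*R = 4*R)
sqrt(E(65, -45) + 17370/k(181)) = sqrt(4*(-45) + 17370/(4176 + 116*181)) = sqrt(-180 + 17370/(4176 + 20996)) = sqrt(-180 + 17370/25172) = sqrt(-180 + 17370*(1/25172)) = sqrt(-180 + 8685/12586) = sqrt(-2256795/12586) = 3*I*sqrt(3156002430)/12586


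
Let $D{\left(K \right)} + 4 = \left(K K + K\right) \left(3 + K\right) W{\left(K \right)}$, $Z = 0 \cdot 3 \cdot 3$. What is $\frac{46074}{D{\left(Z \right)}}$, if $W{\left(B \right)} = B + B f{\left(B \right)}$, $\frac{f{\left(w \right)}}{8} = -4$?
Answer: $- \frac{23037}{2} \approx -11519.0$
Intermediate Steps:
$f{\left(w \right)} = -32$ ($f{\left(w \right)} = 8 \left(-4\right) = -32$)
$Z = 0$ ($Z = 0 \cdot 3 = 0$)
$W{\left(B \right)} = - 31 B$ ($W{\left(B \right)} = B + B \left(-32\right) = B - 32 B = - 31 B$)
$D{\left(K \right)} = -4 - 31 K \left(3 + K\right) \left(K + K^{2}\right)$ ($D{\left(K \right)} = -4 + \left(K K + K\right) \left(3 + K\right) \left(- 31 K\right) = -4 + \left(K^{2} + K\right) \left(- 31 K \left(3 + K\right)\right) = -4 + \left(K + K^{2}\right) \left(- 31 K \left(3 + K\right)\right) = -4 - 31 K \left(3 + K\right) \left(K + K^{2}\right)$)
$\frac{46074}{D{\left(Z \right)}} = \frac{46074}{-4 - 124 \cdot 0^{3} - 93 \cdot 0^{2} - 31 \cdot 0^{4}} = \frac{46074}{-4 - 0 - 0 - 0} = \frac{46074}{-4 + 0 + 0 + 0} = \frac{46074}{-4} = 46074 \left(- \frac{1}{4}\right) = - \frac{23037}{2}$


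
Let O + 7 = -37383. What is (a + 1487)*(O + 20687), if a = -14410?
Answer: 215852869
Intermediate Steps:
O = -37390 (O = -7 - 37383 = -37390)
(a + 1487)*(O + 20687) = (-14410 + 1487)*(-37390 + 20687) = -12923*(-16703) = 215852869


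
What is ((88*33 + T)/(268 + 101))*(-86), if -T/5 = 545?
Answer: -15394/369 ≈ -41.718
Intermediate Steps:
T = -2725 (T = -5*545 = -2725)
((88*33 + T)/(268 + 101))*(-86) = ((88*33 - 2725)/(268 + 101))*(-86) = ((2904 - 2725)/369)*(-86) = (179*(1/369))*(-86) = (179/369)*(-86) = -15394/369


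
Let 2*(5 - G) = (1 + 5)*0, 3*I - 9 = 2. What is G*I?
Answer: 55/3 ≈ 18.333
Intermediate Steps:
I = 11/3 (I = 3 + (⅓)*2 = 3 + ⅔ = 11/3 ≈ 3.6667)
G = 5 (G = 5 - (1 + 5)*0/2 = 5 - 3*0 = 5 - ½*0 = 5 + 0 = 5)
G*I = 5*(11/3) = 55/3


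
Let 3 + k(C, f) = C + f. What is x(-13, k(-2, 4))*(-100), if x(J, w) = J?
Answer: 1300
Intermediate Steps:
k(C, f) = -3 + C + f (k(C, f) = -3 + (C + f) = -3 + C + f)
x(-13, k(-2, 4))*(-100) = -13*(-100) = 1300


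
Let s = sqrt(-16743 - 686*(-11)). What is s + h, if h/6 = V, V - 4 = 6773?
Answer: 40662 + I*sqrt(9197) ≈ 40662.0 + 95.901*I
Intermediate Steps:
V = 6777 (V = 4 + 6773 = 6777)
h = 40662 (h = 6*6777 = 40662)
s = I*sqrt(9197) (s = sqrt(-16743 + 7546) = sqrt(-9197) = I*sqrt(9197) ≈ 95.901*I)
s + h = I*sqrt(9197) + 40662 = 40662 + I*sqrt(9197)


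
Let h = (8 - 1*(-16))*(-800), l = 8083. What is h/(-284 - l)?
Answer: 6400/2789 ≈ 2.2947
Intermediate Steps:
h = -19200 (h = (8 + 16)*(-800) = 24*(-800) = -19200)
h/(-284 - l) = -19200/(-284 - 1*8083) = -19200/(-284 - 8083) = -19200/(-8367) = -19200*(-1/8367) = 6400/2789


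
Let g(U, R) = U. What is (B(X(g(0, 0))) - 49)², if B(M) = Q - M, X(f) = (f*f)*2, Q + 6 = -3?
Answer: 3364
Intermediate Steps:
Q = -9 (Q = -6 - 3 = -9)
X(f) = 2*f² (X(f) = f²*2 = 2*f²)
B(M) = -9 - M
(B(X(g(0, 0))) - 49)² = ((-9 - 2*0²) - 49)² = ((-9 - 2*0) - 49)² = ((-9 - 1*0) - 49)² = ((-9 + 0) - 49)² = (-9 - 49)² = (-58)² = 3364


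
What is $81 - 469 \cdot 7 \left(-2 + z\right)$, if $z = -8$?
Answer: $32911$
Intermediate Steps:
$81 - 469 \cdot 7 \left(-2 + z\right) = 81 - 469 \cdot 7 \left(-2 - 8\right) = 81 - 469 \cdot 7 \left(-10\right) = 81 - -32830 = 81 + 32830 = 32911$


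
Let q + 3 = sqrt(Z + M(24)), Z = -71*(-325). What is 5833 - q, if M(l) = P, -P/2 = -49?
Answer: 5836 - sqrt(23173) ≈ 5683.8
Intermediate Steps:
P = 98 (P = -2*(-49) = 98)
M(l) = 98
Z = 23075
q = -3 + sqrt(23173) (q = -3 + sqrt(23075 + 98) = -3 + sqrt(23173) ≈ 149.23)
5833 - q = 5833 - (-3 + sqrt(23173)) = 5833 + (3 - sqrt(23173)) = 5836 - sqrt(23173)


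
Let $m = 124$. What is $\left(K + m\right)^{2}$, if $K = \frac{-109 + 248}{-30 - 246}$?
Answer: $\frac{1161787225}{76176} \approx 15251.0$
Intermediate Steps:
$K = - \frac{139}{276}$ ($K = \frac{139}{-276} = 139 \left(- \frac{1}{276}\right) = - \frac{139}{276} \approx -0.50362$)
$\left(K + m\right)^{2} = \left(- \frac{139}{276} + 124\right)^{2} = \left(\frac{34085}{276}\right)^{2} = \frac{1161787225}{76176}$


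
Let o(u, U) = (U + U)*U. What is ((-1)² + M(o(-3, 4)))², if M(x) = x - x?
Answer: 1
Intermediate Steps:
o(u, U) = 2*U² (o(u, U) = (2*U)*U = 2*U²)
M(x) = 0
((-1)² + M(o(-3, 4)))² = ((-1)² + 0)² = (1 + 0)² = 1² = 1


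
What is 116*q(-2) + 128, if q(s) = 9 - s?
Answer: 1404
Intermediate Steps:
116*q(-2) + 128 = 116*(9 - 1*(-2)) + 128 = 116*(9 + 2) + 128 = 116*11 + 128 = 1276 + 128 = 1404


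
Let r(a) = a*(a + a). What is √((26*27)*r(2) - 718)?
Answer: √4898 ≈ 69.986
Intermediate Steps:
r(a) = 2*a² (r(a) = a*(2*a) = 2*a²)
√((26*27)*r(2) - 718) = √((26*27)*(2*2²) - 718) = √(702*(2*4) - 718) = √(702*8 - 718) = √(5616 - 718) = √4898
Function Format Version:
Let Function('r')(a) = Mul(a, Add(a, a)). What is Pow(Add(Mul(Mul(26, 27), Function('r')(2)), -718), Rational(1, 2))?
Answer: Pow(4898, Rational(1, 2)) ≈ 69.986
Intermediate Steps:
Function('r')(a) = Mul(2, Pow(a, 2)) (Function('r')(a) = Mul(a, Mul(2, a)) = Mul(2, Pow(a, 2)))
Pow(Add(Mul(Mul(26, 27), Function('r')(2)), -718), Rational(1, 2)) = Pow(Add(Mul(Mul(26, 27), Mul(2, Pow(2, 2))), -718), Rational(1, 2)) = Pow(Add(Mul(702, Mul(2, 4)), -718), Rational(1, 2)) = Pow(Add(Mul(702, 8), -718), Rational(1, 2)) = Pow(Add(5616, -718), Rational(1, 2)) = Pow(4898, Rational(1, 2))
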